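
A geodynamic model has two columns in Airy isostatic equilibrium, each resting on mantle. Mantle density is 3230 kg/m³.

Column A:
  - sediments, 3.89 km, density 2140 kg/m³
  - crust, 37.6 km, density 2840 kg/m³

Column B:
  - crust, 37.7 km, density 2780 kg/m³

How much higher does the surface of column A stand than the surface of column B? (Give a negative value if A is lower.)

0.6 km

For any compensation level in the mantle, the mantle terms cancel and isostasy reduces to e = (Σt_A − Σt_B) − (Σ(ρt)_A − Σ(ρt)_B) / ρ_m.
Σt_A = 41.49 km; Σt_B = 37.7 km; Σ(ρt)_A = 115108.6; Σ(ρt)_B = 104806 (in km·kg/m³).
e = (41.49 − 37.7) − (115108.6 − 104806) / 3230 = 0.6 km.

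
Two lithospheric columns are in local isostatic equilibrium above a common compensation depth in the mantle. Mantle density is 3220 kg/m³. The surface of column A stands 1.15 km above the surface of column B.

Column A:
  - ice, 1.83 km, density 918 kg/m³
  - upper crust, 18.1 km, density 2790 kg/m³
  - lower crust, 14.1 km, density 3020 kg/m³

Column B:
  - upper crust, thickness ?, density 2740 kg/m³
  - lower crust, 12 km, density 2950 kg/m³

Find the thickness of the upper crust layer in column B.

16.4 km

Take the compensation level at the base of the deeper column (depth z_c below the surface of column A) and equate Σ ρ_i t_i down to z_c; mantle fills any gap and the z_c terms cancel.
Column A: 1.83×918 + 18.1×2790 + 14.1×3020 + (z_c − 34.03)×3220
Column B: 1.15×0 + x×2740 + 12×2950 + (z_c − 1.15 − 12 − x)×3220
The z_c×3220 term appears on both sides and cancels. Collect the known terms of each column as K = Σ(ρt)_known − 3220 × (depth of known layers): K_A = 94760.94 − 3220×34.03 = −14815.66; K_B = 35400 − 3220×(1.15 + 12) = −6943.
Balance: K_A = K_B − x×(3220 − 2740), so x = (K_B − K_A)/(3220 − 2740) = 7872.66/480 = 16.4 km.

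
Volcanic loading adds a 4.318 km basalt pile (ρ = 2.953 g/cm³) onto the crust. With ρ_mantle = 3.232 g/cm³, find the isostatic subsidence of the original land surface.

3.95 km

Subaerial loading: s = t ρ_load / ρ_m.
s = 4.318 km × 2.953/3.232 = 3.95 km.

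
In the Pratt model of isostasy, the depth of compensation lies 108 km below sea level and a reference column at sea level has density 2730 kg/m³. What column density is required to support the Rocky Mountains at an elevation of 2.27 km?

Pratt balance: ρ_ref D = ρ (D + h).
ρ = ρ_ref D/(D + h) = 2730 × 108 km/(108 km + 2.27 km) = 2670 kg/m³.

2670 kg/m³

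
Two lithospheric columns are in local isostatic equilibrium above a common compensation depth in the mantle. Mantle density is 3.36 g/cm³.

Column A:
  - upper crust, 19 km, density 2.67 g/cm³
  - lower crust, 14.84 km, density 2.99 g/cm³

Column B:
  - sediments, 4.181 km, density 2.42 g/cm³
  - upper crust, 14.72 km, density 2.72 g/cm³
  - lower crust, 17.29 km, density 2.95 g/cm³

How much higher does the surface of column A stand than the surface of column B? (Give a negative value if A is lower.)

For any compensation level in the mantle, the mantle terms cancel and isostasy reduces to e = (Σt_A − Σt_B) − (Σ(ρt)_A − Σ(ρt)_B) / ρ_m.
Σt_A = 33.84 km; Σt_B = 36.191 km; Σ(ρt)_A = 95.1016; Σ(ρt)_B = 101.16192 (in km·g/cm³).
e = (33.84 − 36.191) − (95.1016 − 101.16192) / 3.36 = −0.547 km.

−0.547 km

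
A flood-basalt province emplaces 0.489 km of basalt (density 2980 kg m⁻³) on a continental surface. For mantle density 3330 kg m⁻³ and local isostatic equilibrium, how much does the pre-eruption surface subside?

0.438 km

Subaerial loading: s = t ρ_load / ρ_m.
s = 0.489 km × 2980/3330 = 0.438 km.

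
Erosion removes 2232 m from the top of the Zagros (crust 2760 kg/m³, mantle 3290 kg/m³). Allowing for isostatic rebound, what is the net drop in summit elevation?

Rebound u = e ρ_c/ρ_m = 2232 m × 2760/3290 = 1872 m.
Net surface drop = e − u = 2232 m − 1872 m = e (ρ_m − ρ_c)/ρ_m = 360 m.

360 m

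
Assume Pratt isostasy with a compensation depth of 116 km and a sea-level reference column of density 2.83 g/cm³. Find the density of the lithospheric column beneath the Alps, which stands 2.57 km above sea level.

Pratt balance: ρ_ref D = ρ (D + h).
ρ = ρ_ref D/(D + h) = 2.83 × 116 km/(116 km + 2.57 km) = 2.77 g/cm³.

2.77 g/cm³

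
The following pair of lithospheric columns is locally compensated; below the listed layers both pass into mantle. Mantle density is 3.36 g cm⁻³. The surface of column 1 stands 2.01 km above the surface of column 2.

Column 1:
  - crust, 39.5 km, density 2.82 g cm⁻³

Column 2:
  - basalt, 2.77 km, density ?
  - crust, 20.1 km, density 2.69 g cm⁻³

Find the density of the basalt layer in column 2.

2.96 g cm⁻³

Take the compensation level at the base of the deeper column (depth z_c below the surface of column 1) and equate Σ ρ_i t_i down to z_c; mantle fills any gap and the z_c terms cancel.
Column 1: 39.5×2.82 + (z_c − 39.5)×3.36
Column 2: 2.01×0 + 2.77×ρ + 20.1×2.69 + (z_c − 2.01 − 22.87)×3.36
The z_c×3.36 term appears on both sides and cancels. Collect the known terms of each column as K = Σ(ρt)_known − 3.36 × (depth of known layers): K_1 = 111.39 − 3.36×39.5 = −21.33; K_2 = 54.069 − 3.36×(2.01 + 22.87) = −29.5278.
Balance: K_1 = K_2 + 2.77×ρ, so ρ = (K_1 − K_2)/2.77 = 8.1978/2.77 = 2.96 g cm⁻³.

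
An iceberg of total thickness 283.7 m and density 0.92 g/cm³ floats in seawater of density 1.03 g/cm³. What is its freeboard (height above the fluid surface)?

Floating equilibrium: submerged depth d = t ρ_obj/ρ_fluid = 283.7 m × 0.92/1.03 = 253.4 m.
Freeboard = t − d = 283.7 m − 253.4 m = 30.3 m.

30.3 m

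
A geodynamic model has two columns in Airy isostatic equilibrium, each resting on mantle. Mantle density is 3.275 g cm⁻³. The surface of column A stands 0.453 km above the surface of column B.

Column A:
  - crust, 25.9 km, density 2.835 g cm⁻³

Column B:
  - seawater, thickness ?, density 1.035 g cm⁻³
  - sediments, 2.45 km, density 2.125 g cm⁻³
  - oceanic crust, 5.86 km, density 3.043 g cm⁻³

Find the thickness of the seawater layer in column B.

2.56 km

Take the compensation level at the base of the deeper column (depth z_c below the surface of column A) and equate Σ ρ_i t_i down to z_c; mantle fills any gap and the z_c terms cancel.
Column A: 25.9×2.835 + (z_c − 25.9)×3.275
Column B: 0.453×0 + x×1.035 + 2.45×2.125 + 5.86×3.043 + (z_c − 0.453 − 8.31 − x)×3.275
The z_c×3.275 term appears on both sides and cancels. Collect the known terms of each column as K = Σ(ρt)_known − 3.275 × (depth of known layers): K_A = 73.4265 − 3.275×25.9 = −11.396; K_B = 23.03823 − 3.275×(0.453 + 8.31) = −5.660595.
Balance: K_A = K_B − x×(3.275 − 1.035), so x = (K_B − K_A)/(3.275 − 1.035) = 5.73541/2.24 = 2.56 km.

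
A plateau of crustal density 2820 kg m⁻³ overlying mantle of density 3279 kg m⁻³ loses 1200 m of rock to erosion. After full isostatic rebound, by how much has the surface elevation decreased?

168 m

Rebound u = e ρ_c/ρ_m = 1200 m × 2820/3279 = 1032 m.
Net surface drop = e − u = 1200 m − 1032 m = e (ρ_m − ρ_c)/ρ_m = 168 m.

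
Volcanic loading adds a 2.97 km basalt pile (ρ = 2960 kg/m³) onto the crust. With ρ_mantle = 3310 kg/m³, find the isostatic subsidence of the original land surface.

Subaerial loading: s = t ρ_load / ρ_m.
s = 2.97 km × 2960/3310 = 2.66 km.

2.66 km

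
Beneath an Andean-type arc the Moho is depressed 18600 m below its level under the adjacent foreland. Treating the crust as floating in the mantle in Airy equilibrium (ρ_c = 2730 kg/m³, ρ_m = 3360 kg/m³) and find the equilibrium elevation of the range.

4290 m

In Airy isostatic equilibrium: ρ_c h = (ρ_m − ρ_c) r.
h = r (ρ_m − ρ_c) / ρ_c = 18600 m × (3360 − 2730) / 2730 = 4290 m.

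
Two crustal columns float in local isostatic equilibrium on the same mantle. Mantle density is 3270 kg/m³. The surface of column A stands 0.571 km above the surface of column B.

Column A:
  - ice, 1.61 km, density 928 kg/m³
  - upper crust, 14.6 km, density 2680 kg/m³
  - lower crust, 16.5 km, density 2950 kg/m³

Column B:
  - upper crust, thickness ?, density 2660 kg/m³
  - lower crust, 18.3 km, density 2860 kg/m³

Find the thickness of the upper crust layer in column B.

Take the compensation level at the base of the deeper column (depth z_c below the surface of column A) and equate Σ ρ_i t_i down to z_c; mantle fills any gap and the z_c terms cancel.
Column A: 1.61×928 + 14.6×2680 + 16.5×2950 + (z_c − 32.71)×3270
Column B: 0.571×0 + x×2660 + 18.3×2860 + (z_c − 0.571 − 18.3 − x)×3270
The z_c×3270 term appears on both sides and cancels. Collect the known terms of each column as K = Σ(ρt)_known − 3270 × (depth of known layers): K_A = 89297.08 − 3270×32.71 = −17664.62; K_B = 52338 − 3270×(0.571 + 18.3) = −9370.17.
Balance: K_A = K_B − x×(3270 − 2660), so x = (K_B − K_A)/(3270 − 2660) = 8294.45/610 = 13.6 km.

13.6 km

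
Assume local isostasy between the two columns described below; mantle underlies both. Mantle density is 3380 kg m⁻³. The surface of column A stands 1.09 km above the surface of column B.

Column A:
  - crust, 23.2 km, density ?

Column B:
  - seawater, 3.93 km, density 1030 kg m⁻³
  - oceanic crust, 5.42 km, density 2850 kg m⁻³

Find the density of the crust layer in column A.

2700 kg m⁻³

Take the compensation level at the base of the deeper column (depth z_c below the surface of column A) and equate Σ ρ_i t_i down to z_c; mantle fills any gap and the z_c terms cancel.
Column A: 23.2×ρ + (z_c − 23.2)×3380
Column B: 1.09×0 + 3.93×1030 + 5.42×2850 + (z_c − 1.09 − 9.35)×3380
The z_c×3380 term appears on both sides and cancels. Collect the known terms of each column as K = Σ(ρt)_known − 3380 × (depth of known layers): K_A = 0 − 3380×23.2 = −78416; K_B = 19494.9 − 3380×(1.09 + 9.35) = −15792.3.
Balance: K_A + 23.2×ρ = K_B, so ρ = (K_B − K_A)/23.2 = 62623.7/23.2 = 2700 kg m⁻³.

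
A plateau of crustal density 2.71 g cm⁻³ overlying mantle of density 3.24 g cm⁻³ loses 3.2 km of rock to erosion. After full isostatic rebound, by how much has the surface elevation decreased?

Rebound u = e ρ_c/ρ_m = 3.2 km × 2.71/3.24 = 2.677 km.
Net surface drop = e − u = 3.2 km − 2.677 km = e (ρ_m − ρ_c)/ρ_m = 0.523 km.

0.523 km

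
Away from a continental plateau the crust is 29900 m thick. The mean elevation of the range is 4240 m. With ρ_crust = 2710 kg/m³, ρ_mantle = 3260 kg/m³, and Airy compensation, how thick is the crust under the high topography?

Root depth r = h ρ_c / (ρ_m − ρ_c) = 4240 m × 2710 / 550 = 20890 m.
Total thickness = T + h + r = 29900 m + 4240 m + 20890 m = 55000 m.

55000 m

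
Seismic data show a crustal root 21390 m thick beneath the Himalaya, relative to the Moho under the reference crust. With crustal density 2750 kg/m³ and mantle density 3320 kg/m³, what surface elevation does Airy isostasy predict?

4430 m

In Airy isostatic equilibrium: ρ_c h = (ρ_m − ρ_c) r.
h = r (ρ_m − ρ_c) / ρ_c = 21390 m × (3320 − 2750) / 2750 = 4430 m.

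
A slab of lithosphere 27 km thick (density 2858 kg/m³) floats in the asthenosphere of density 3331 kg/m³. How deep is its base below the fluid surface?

23.2 km

Draft d = t ρ_obj/ρ_fluid = 27 km × 2858/3331 = 23.2 km.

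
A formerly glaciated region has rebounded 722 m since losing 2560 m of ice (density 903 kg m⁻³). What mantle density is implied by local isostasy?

ρ_m = ρ_ice t / u = 903 × 2560 m/722 m = 3200 kg m⁻³.

3200 kg m⁻³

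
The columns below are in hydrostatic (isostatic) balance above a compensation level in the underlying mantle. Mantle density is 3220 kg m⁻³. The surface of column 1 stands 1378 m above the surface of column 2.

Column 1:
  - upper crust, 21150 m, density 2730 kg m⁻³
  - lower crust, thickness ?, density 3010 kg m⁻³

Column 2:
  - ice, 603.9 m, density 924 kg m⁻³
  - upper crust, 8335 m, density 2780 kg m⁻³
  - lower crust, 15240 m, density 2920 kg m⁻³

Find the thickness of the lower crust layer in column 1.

Take the compensation level at the base of the deeper column (depth z_c below the surface of column 1) and equate Σ ρ_i t_i down to z_c; mantle fills any gap and the z_c terms cancel.
Column 1: 21150×2730 + x×3010 + (z_c − 21150 − x)×3220
Column 2: 1378×0 + 603.9×924 + 8335×2780 + 15240×2920 + (z_c − 1378 − 24178.9)×3220
The z_c×3220 term appears on both sides and cancels. Collect the known terms of each column as K = Σ(ρt)_known − 3220 × (depth of known layers): K_1 = 57739500 − 3220×21150 = −10363500; K_2 = 68230103.6 − 3220×(1378 + 24178.9) = −14063114.4.
Balance: K_1 − x×(3220 − 3010) = K_2, so x = (K_1 − K_2)/(3220 − 3010) = 3699610/210 = 17600 m.

17600 m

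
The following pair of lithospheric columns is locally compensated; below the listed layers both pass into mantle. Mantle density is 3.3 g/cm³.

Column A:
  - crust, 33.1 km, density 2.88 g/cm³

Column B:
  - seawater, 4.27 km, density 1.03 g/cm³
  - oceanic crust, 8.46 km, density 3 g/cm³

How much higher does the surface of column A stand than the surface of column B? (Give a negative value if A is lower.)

For any compensation level in the mantle, the mantle terms cancel and isostasy reduces to e = (Σt_A − Σt_B) − (Σ(ρt)_A − Σ(ρt)_B) / ρ_m.
Σt_A = 33.1 km; Σt_B = 12.73 km; Σ(ρt)_A = 95.328; Σ(ρt)_B = 29.7781 (in km·g/cm³).
e = (33.1 − 12.73) − (95.328 − 29.7781) / 3.3 = 0.506 km.

0.506 km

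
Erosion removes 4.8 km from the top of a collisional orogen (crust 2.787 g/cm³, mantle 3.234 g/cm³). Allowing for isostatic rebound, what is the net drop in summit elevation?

0.663 km

Rebound u = e ρ_c/ρ_m = 4.8 km × 2.787/3.234 = 4.137 km.
Net surface drop = e − u = 4.8 km − 4.137 km = e (ρ_m − ρ_c)/ρ_m = 0.663 km.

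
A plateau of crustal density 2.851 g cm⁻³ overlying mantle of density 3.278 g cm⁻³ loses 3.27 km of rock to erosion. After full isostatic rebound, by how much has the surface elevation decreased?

Rebound u = e ρ_c/ρ_m = 3.27 km × 2.851/3.278 = 2.844 km.
Net surface drop = e − u = 3.27 km − 2.844 km = e (ρ_m − ρ_c)/ρ_m = 0.426 km.

0.426 km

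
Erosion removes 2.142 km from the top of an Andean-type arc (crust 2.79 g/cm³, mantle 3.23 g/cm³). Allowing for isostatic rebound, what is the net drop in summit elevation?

0.292 km

Rebound u = e ρ_c/ρ_m = 2.142 km × 2.79/3.23 = 1.85 km.
Net surface drop = e − u = 2.142 km − 1.85 km = e (ρ_m − ρ_c)/ρ_m = 0.292 km.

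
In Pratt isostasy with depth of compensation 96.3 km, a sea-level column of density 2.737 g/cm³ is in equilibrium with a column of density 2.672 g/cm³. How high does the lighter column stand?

ρ_ref D = ρ (D + h) → h = D (ρ_ref − ρ)/ρ.
h = 96.3 km × (2.737 − 2.672)/2.672 = 2.34 km.

2.34 km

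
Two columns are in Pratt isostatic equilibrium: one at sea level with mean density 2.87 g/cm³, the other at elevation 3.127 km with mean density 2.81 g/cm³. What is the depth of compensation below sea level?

ρ_ref D = ρ (D + h) → D (ρ_ref − ρ) = ρ h.
D = ρ h/(ρ_ref − ρ) = 2.81 × 3.127 km/(2.87 − 2.81) = 146 km.

146 km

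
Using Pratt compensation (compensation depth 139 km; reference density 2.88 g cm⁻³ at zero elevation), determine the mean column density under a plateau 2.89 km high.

2.82 g cm⁻³

Pratt balance: ρ_ref D = ρ (D + h).
ρ = ρ_ref D/(D + h) = 2.88 × 139 km/(139 km + 2.89 km) = 2.82 g cm⁻³.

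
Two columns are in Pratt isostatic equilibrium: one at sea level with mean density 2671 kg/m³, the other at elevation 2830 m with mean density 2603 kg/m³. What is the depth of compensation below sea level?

108000 m

ρ_ref D = ρ (D + h) → D (ρ_ref − ρ) = ρ h.
D = ρ h/(ρ_ref − ρ) = 2603 × 2830 m/(2671 − 2603) = 108000 m.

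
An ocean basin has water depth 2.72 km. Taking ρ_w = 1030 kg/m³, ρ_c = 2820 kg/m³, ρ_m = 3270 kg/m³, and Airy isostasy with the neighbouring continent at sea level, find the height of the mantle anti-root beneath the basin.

10.8 km

In Airy isostatic equilibrium: replacing crust with seawater at the top is compensated by replacing crust with mantle at the base: d (ρ_c − ρ_w) = a (ρ_m − ρ_c).
a = d (ρ_c − ρ_w)/(ρ_m − ρ_c) = 2.72 km × 1790/450 = 10.8 km.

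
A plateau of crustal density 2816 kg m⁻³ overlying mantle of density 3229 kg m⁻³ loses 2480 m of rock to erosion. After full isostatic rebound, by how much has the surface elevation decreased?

317 m

Rebound u = e ρ_c/ρ_m = 2480 m × 2816/3229 = 2163 m.
Net surface drop = e − u = 2480 m − 2163 m = e (ρ_m − ρ_c)/ρ_m = 317 m.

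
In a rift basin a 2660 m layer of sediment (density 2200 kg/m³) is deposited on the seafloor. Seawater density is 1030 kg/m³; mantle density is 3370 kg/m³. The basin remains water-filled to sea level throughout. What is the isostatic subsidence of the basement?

Submarine loading: the sediment displaces seawater, and the subsidence is in turn flooded, so s (ρ_m − ρ_w) = t (ρ_sed − ρ_w).
s = 2660 m × (2200 − 1030) / (3370 − 1030) = 1330 m.

1330 m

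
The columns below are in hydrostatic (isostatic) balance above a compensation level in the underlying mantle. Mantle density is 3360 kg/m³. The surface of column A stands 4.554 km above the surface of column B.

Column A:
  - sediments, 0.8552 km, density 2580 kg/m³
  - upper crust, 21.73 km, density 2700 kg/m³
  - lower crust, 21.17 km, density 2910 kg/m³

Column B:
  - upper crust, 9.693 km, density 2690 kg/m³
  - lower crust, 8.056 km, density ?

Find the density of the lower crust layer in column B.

Take the compensation level at the base of the deeper column (depth z_c below the surface of column A) and equate Σ ρ_i t_i down to z_c; mantle fills any gap and the z_c terms cancel.
Column A: 0.8552×2580 + 21.73×2700 + 21.17×2910 + (z_c − 43.7552)×3360
Column B: 4.554×0 + 9.693×2690 + 8.056×ρ + (z_c − 4.554 − 17.749)×3360
The z_c×3360 term appears on both sides and cancels. Collect the known terms of each column as K = Σ(ρt)_known − 3360 × (depth of known layers): K_A = 122482.116 − 3360×43.7552 = −24535.356; K_B = 26074.17 − 3360×(4.554 + 17.749) = −48863.91.
Balance: K_A = K_B + 8.056×ρ, so ρ = (K_A − K_B)/8.056 = 24328.6/8.056 = 3020 kg/m³.

3020 kg/m³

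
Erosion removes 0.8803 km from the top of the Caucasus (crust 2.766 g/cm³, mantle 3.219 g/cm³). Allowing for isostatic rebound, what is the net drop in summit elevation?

Rebound u = e ρ_c/ρ_m = 0.8803 km × 2.766/3.219 = 0.7564 km.
Net surface drop = e − u = 0.8803 km − 0.7564 km = e (ρ_m − ρ_c)/ρ_m = 0.124 km.

0.124 km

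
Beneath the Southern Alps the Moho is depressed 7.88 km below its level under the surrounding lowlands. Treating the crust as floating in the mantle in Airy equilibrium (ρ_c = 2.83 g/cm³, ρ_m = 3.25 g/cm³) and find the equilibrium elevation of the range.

Equating mass per unit area of the two columns: ρ_c h = (ρ_m − ρ_c) r.
h = r (ρ_m − ρ_c) / ρ_c = 7.88 km × (3.25 − 2.83) / 2.83 = 1.17 km.

1.17 km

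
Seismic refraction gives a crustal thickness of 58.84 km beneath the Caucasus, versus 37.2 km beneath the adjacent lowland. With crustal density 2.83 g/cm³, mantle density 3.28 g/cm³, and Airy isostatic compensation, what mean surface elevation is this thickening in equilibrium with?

2.97 km

Excess crust Δ = 58.84 km − 37.2 km = 21.64 km, split between elevation h and root r with h + r = Δ.
Airy balance ρ_c h = (ρ_m − ρ_c) r gives r = h ρ_c/(ρ_m − ρ_c), so h (1 + ρ_c/(ρ_m − ρ_c)) = Δ, i.e. h = Δ (ρ_m − ρ_c)/ρ_m.
h = 21.64 km × 0.45/3.28 = 2.97 km.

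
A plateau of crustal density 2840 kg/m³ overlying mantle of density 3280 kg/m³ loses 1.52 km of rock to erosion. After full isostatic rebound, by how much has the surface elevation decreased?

0.204 km

Rebound u = e ρ_c/ρ_m = 1.52 km × 2840/3280 = 1.316 km.
Net surface drop = e − u = 1.52 km − 1.316 km = e (ρ_m − ρ_c)/ρ_m = 0.204 km.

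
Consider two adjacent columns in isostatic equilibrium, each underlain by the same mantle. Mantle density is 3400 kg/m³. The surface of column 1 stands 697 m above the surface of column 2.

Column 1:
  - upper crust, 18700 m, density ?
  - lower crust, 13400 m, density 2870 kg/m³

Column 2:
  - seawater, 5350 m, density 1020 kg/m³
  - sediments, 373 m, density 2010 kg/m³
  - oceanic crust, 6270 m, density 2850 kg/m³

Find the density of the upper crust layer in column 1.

2760 kg/m³

Take the compensation level at the base of the deeper column (depth z_c below the surface of column 1) and equate Σ ρ_i t_i down to z_c; mantle fills any gap and the z_c terms cancel.
Column 1: 18700×ρ + 13400×2870 + (z_c − 32100)×3400
Column 2: 697×0 + 5350×1020 + 373×2010 + 6270×2850 + (z_c − 697 − 11993)×3400
The z_c×3400 term appears on both sides and cancels. Collect the known terms of each column as K = Σ(ρt)_known − 3400 × (depth of known layers): K_1 = 38458000 − 3400×32100 = −70682000; K_2 = 24076230 − 3400×(697 + 11993) = −19069770.
Balance: K_1 + 18700×ρ = K_2, so ρ = (K_2 − K_1)/18700 = 51612200/18700 = 2760 kg/m³.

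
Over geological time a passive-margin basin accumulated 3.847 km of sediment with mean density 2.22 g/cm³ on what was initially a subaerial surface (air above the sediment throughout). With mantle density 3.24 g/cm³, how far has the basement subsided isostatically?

2.64 km

Subaerial load: s = t ρ_sed / ρ_m = 3.847 km × 2.22/3.24 = 2.64 km.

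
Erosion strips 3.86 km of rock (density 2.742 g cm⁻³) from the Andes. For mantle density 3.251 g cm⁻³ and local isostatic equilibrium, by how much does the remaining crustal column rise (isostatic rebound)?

3.26 km

Unloading: uplift u = e ρ_c/ρ_m = 3.86 km × 2.742/3.251 = 3.26 km.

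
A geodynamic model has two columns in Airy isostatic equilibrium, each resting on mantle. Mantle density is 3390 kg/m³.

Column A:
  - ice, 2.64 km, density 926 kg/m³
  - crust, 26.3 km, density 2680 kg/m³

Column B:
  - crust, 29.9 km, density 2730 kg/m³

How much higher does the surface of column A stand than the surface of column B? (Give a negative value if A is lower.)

1.61 km

For any compensation level in the mantle, the mantle terms cancel and isostasy reduces to e = (Σt_A − Σt_B) − (Σ(ρt)_A − Σ(ρt)_B) / ρ_m.
Σt_A = 28.94 km; Σt_B = 29.9 km; Σ(ρt)_A = 72928.64; Σ(ρt)_B = 81627 (in km·kg/m³).
e = (28.94 − 29.9) − (72928.64 − 81627) / 3390 = 1.61 km.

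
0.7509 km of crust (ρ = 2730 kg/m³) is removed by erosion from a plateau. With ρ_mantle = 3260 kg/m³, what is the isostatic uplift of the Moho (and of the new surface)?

Unloading: uplift u = e ρ_c/ρ_m = 0.7509 km × 2730/3260 = 0.629 km.

0.629 km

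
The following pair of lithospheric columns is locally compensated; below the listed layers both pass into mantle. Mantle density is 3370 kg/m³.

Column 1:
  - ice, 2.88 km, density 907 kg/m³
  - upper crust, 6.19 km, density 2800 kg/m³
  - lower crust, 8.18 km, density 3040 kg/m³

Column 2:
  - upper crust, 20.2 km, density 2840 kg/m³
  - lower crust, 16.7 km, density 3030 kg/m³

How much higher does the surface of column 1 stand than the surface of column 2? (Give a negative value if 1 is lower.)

For any compensation level in the mantle, the mantle terms cancel and isostasy reduces to e = (Σt_1 − Σt_2) − (Σ(ρt)_1 − Σ(ρt)_2) / ρ_m.
Σt_1 = 17.25 km; Σt_2 = 36.9 km; Σ(ρt)_1 = 44811.36; Σ(ρt)_2 = 107969 (in km·kg/m³).
e = (17.25 − 36.9) − (44811.36 − 107969) / 3370 = −0.909 km.

−0.909 km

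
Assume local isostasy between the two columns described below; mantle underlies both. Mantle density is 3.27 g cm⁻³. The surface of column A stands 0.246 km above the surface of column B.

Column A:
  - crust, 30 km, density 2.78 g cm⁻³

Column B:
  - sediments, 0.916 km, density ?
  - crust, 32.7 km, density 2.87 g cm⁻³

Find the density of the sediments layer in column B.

2.38 g cm⁻³

Take the compensation level at the base of the deeper column (depth z_c below the surface of column A) and equate Σ ρ_i t_i down to z_c; mantle fills any gap and the z_c terms cancel.
Column A: 30×2.78 + (z_c − 30)×3.27
Column B: 0.246×0 + 0.916×ρ + 32.7×2.87 + (z_c − 0.246 − 33.616)×3.27
The z_c×3.27 term appears on both sides and cancels. Collect the known terms of each column as K = Σ(ρt)_known − 3.27 × (depth of known layers): K_A = 83.4 − 3.27×30 = −14.7; K_B = 93.849 − 3.27×(0.246 + 33.616) = −16.87974.
Balance: K_A = K_B + 0.916×ρ, so ρ = (K_A − K_B)/0.916 = 2.17974/0.916 = 2.38 g cm⁻³.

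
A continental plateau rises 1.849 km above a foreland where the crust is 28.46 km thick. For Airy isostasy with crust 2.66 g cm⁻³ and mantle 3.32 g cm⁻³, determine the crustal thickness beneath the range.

37.8 km

Root depth r = h ρ_c / (ρ_m − ρ_c) = 1.849 km × 2.66 / 0.66 = 7.452 km.
Total thickness = T + h + r = 28.46 km + 1.849 km + 7.452 km = 37.8 km.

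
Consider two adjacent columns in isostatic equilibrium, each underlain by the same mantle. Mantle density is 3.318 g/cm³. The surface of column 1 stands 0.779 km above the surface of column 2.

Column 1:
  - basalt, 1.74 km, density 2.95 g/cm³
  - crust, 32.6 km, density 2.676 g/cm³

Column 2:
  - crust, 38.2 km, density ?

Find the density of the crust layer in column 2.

Take the compensation level at the base of the deeper column (depth z_c below the surface of column 1) and equate Σ ρ_i t_i down to z_c; mantle fills any gap and the z_c terms cancel.
Column 1: 1.74×2.95 + 32.6×2.676 + (z_c − 34.34)×3.318
Column 2: 0.779×0 + 38.2×ρ + (z_c − 0.779 − 38.2)×3.318
The z_c×3.318 term appears on both sides and cancels. Collect the known terms of each column as K = Σ(ρt)_known − 3.318 × (depth of known layers): K_1 = 92.3706 − 3.318×34.34 = −21.56952; K_2 = 0 − 3.318×(0.779 + 38.2) = −129.332322.
Balance: K_1 = K_2 + 38.2×ρ, so ρ = (K_1 − K_2)/38.2 = 107.763/38.2 = 2.82 g/cm³.

2.82 g/cm³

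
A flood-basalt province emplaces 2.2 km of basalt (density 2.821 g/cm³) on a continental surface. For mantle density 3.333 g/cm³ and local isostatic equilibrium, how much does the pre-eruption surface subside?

Subaerial loading: s = t ρ_load / ρ_m.
s = 2.2 km × 2.821/3.333 = 1.86 km.

1.86 km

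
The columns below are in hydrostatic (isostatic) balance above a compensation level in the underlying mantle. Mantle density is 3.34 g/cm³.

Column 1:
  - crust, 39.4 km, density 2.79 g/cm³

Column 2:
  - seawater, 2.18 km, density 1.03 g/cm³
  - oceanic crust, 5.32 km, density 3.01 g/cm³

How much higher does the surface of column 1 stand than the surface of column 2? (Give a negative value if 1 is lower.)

4.45 km

For any compensation level in the mantle, the mantle terms cancel and isostasy reduces to e = (Σt_1 − Σt_2) − (Σ(ρt)_1 − Σ(ρt)_2) / ρ_m.
Σt_1 = 39.4 km; Σt_2 = 7.5 km; Σ(ρt)_1 = 109.926; Σ(ρt)_2 = 18.2586 (in km·g/cm³).
e = (39.4 − 7.5) − (109.926 − 18.2586) / 3.34 = 4.45 km.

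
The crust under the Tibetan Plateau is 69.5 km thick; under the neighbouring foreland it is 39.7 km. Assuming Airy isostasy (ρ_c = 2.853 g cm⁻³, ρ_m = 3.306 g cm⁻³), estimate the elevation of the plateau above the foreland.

Excess crust Δ = 69.5 km − 39.7 km = 29.8 km, split between elevation h and root r with h + r = Δ.
Airy balance ρ_c h = (ρ_m − ρ_c) r gives r = h ρ_c/(ρ_m − ρ_c), so h (1 + ρ_c/(ρ_m − ρ_c)) = Δ, i.e. h = Δ (ρ_m − ρ_c)/ρ_m.
h = 29.8 km × 0.453/3.306 = 4.08 km.

4.08 km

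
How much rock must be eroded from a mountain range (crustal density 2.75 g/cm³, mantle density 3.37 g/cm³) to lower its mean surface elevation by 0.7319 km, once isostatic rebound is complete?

Net drop Δ = e − u = e − e ρ_c/ρ_m = e (ρ_m − ρ_c)/ρ_m.
e = Δ ρ_m/(ρ_m − ρ_c) = 0.7319 km × 3.37/0.62 = 3.98 km.

3.98 km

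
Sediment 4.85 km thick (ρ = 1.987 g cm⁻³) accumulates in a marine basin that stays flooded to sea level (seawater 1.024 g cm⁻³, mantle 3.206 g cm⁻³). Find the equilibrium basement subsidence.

2.14 km

Submarine loading: the sediment displaces seawater, and the subsidence is in turn flooded, so s (ρ_m − ρ_w) = t (ρ_sed − ρ_w).
s = 4.85 km × (1.987 − 1.024) / (3.206 − 1.024) = 2.14 km.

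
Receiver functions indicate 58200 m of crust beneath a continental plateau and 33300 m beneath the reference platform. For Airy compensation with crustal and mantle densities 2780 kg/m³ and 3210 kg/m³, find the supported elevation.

3340 m

Excess crust Δ = 58200 m − 33300 m = 24900 m, split between elevation h and root r with h + r = Δ.
Airy balance ρ_c h = (ρ_m − ρ_c) r gives r = h ρ_c/(ρ_m − ρ_c), so h (1 + ρ_c/(ρ_m − ρ_c)) = Δ, i.e. h = Δ (ρ_m − ρ_c)/ρ_m.
h = 24900 m × 430/3210 = 3340 m.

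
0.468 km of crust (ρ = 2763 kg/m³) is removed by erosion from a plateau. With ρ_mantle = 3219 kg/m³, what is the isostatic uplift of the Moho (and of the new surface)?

Unloading: uplift u = e ρ_c/ρ_m = 0.468 km × 2763/3219 = 0.402 km.

0.402 km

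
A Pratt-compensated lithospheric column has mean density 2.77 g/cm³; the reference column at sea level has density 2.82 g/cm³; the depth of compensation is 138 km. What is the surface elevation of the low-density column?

ρ_ref D = ρ (D + h) → h = D (ρ_ref − ρ)/ρ.
h = 138 km × (2.82 − 2.77)/2.77 = 2.49 km.

2.49 km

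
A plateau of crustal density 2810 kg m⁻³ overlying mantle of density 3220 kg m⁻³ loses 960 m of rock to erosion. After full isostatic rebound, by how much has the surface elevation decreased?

Rebound u = e ρ_c/ρ_m = 960 m × 2810/3220 = 837.8 m.
Net surface drop = e − u = 960 m − 837.8 m = e (ρ_m − ρ_c)/ρ_m = 122 m.

122 m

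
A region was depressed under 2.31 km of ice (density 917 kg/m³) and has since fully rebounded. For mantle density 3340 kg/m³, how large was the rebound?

0.634 km

Removing the load lets mantle flow back in; uplift u satisfies ρ_ice t = ρ_m u.
u = t ρ_ice/ρ_m = 2.31 km × 917/3340 = 0.634 km.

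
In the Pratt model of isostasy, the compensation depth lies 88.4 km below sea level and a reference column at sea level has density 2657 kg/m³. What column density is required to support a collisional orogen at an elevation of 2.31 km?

2590 kg/m³

Pratt balance: ρ_ref D = ρ (D + h).
ρ = ρ_ref D/(D + h) = 2657 × 88.4 km/(88.4 km + 2.31 km) = 2590 kg/m³.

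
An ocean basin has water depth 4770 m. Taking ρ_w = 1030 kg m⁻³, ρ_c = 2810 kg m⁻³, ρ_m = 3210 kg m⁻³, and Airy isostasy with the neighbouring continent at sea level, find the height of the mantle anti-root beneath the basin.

By Archimedes' principle applied to the lithosphere: replacing crust with seawater at the top is compensated by replacing crust with mantle at the base: d (ρ_c − ρ_w) = a (ρ_m − ρ_c).
a = d (ρ_c − ρ_w)/(ρ_m − ρ_c) = 4770 m × 1780/400 = 21200 m.

21200 m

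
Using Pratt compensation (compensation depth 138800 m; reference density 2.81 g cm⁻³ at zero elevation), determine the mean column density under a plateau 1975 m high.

Pratt balance: ρ_ref D = ρ (D + h).
ρ = ρ_ref D/(D + h) = 2.81 × 138800 m/(138800 m + 1975 m) = 2.77 g cm⁻³.

2.77 g cm⁻³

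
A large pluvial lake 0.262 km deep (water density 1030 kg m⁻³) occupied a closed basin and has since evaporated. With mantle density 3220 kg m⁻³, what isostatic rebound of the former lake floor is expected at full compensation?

u = d ρ_w/ρ_m = 0.262 km × 1030/3220 = 0.0838 km.

0.0838 km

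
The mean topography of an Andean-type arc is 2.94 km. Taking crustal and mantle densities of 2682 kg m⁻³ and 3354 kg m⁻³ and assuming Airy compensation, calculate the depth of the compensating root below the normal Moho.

11.7 km

Isostatic balance requires: the weight of the topography is balanced by the buoyancy of the root, ρ_c h = (ρ_m − ρ_c) r.
r = h · ρ_c / (ρ_m − ρ_c) = 2.94 km × 2682 / (3354 − 2682) = 11.7 km.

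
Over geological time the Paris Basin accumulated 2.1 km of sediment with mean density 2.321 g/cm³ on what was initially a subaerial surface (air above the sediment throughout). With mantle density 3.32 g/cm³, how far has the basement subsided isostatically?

Subaerial load: s = t ρ_sed / ρ_m = 2.1 km × 2.321/3.32 = 1.47 km.

1.47 km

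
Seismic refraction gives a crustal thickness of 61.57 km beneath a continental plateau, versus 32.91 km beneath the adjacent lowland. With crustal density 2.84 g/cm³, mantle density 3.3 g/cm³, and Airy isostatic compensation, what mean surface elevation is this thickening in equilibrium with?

Excess crust Δ = 61.57 km − 32.91 km = 28.66 km, split between elevation h and root r with h + r = Δ.
Airy balance ρ_c h = (ρ_m − ρ_c) r gives r = h ρ_c/(ρ_m − ρ_c), so h (1 + ρ_c/(ρ_m − ρ_c)) = Δ, i.e. h = Δ (ρ_m − ρ_c)/ρ_m.
h = 28.66 km × 0.46/3.3 = 4 km.

4 km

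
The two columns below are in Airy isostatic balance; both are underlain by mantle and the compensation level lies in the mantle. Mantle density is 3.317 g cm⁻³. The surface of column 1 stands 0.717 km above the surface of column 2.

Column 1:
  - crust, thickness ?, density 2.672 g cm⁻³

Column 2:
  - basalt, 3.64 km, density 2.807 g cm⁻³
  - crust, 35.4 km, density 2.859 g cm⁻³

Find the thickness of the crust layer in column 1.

Take the compensation level at the base of the deeper column (depth z_c below the surface of column 1) and equate Σ ρ_i t_i down to z_c; mantle fills any gap and the z_c terms cancel.
Column 1: x×2.672 + (z_c − 0 − x)×3.317
Column 2: 0.717×0 + 3.64×2.807 + 35.4×2.859 + (z_c − 0.717 − 39.04)×3.317
The z_c×3.317 term appears on both sides and cancels. Collect the known terms of each column as K = Σ(ρt)_known − 3.317 × (depth of known layers): K_1 = 0 − 3.317×0 = 0; K_2 = 111.42608 − 3.317×(0.717 + 39.04) = −20.447889.
Balance: K_1 − x×(3.317 − 2.672) = K_2, so x = (K_1 − K_2)/(3.317 − 2.672) = 20.4479/0.645 = 31.7 km.

31.7 km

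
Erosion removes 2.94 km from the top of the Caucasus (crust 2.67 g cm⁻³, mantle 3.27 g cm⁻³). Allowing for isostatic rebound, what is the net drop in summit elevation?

0.539 km

Rebound u = e ρ_c/ρ_m = 2.94 km × 2.67/3.27 = 2.401 km.
Net surface drop = e − u = 2.94 km − 2.401 km = e (ρ_m − ρ_c)/ρ_m = 0.539 km.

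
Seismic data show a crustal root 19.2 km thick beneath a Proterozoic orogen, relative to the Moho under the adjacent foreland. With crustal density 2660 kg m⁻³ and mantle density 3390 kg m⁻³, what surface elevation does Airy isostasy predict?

5.27 km

For local isostatic compensation: ρ_c h = (ρ_m − ρ_c) r.
h = r (ρ_m − ρ_c) / ρ_c = 19.2 km × (3390 − 2660) / 2660 = 5.27 km.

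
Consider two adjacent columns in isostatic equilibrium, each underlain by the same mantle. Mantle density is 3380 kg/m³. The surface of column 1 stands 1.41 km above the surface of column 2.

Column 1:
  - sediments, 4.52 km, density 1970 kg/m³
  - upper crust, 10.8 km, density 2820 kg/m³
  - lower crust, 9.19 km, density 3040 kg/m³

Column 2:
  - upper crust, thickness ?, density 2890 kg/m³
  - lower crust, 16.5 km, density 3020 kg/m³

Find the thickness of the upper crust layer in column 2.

9.88 km

Take the compensation level at the base of the deeper column (depth z_c below the surface of column 1) and equate Σ ρ_i t_i down to z_c; mantle fills any gap and the z_c terms cancel.
Column 1: 4.52×1970 + 10.8×2820 + 9.19×3040 + (z_c − 24.51)×3380
Column 2: 1.41×0 + x×2890 + 16.5×3020 + (z_c − 1.41 − 16.5 − x)×3380
The z_c×3380 term appears on both sides and cancels. Collect the known terms of each column as K = Σ(ρt)_known − 3380 × (depth of known layers): K_1 = 67298 − 3380×24.51 = −15545.8; K_2 = 49830 − 3380×(1.41 + 16.5) = −10705.8.
Balance: K_1 = K_2 − x×(3380 − 2890), so x = (K_2 − K_1)/(3380 − 2890) = 4840/490 = 9.88 km.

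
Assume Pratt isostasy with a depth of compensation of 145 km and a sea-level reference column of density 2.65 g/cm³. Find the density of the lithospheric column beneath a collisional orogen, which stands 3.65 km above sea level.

Pratt balance: ρ_ref D = ρ (D + h).
ρ = ρ_ref D/(D + h) = 2.65 × 145 km/(145 km + 3.65 km) = 2.58 g/cm³.

2.58 g/cm³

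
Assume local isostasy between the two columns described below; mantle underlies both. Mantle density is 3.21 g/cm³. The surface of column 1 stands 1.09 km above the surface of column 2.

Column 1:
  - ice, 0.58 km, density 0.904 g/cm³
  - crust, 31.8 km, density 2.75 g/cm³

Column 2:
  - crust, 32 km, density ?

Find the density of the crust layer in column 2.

Take the compensation level at the base of the deeper column (depth z_c below the surface of column 1) and equate Σ ρ_i t_i down to z_c; mantle fills any gap and the z_c terms cancel.
Column 1: 0.58×0.904 + 31.8×2.75 + (z_c − 32.38)×3.21
Column 2: 1.09×0 + 32×ρ + (z_c − 1.09 − 32)×3.21
The z_c×3.21 term appears on both sides and cancels. Collect the known terms of each column as K = Σ(ρt)_known − 3.21 × (depth of known layers): K_1 = 87.97432 − 3.21×32.38 = −15.96548; K_2 = 0 − 3.21×(1.09 + 32) = −106.2189.
Balance: K_1 = K_2 + 32×ρ, so ρ = (K_1 − K_2)/32 = 90.2534/32 = 2.82 g/cm³.

2.82 g/cm³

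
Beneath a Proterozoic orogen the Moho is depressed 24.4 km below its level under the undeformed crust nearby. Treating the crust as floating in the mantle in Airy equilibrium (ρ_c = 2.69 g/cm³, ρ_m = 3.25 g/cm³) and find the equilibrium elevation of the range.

5.08 km

Balancing pressure at the compensation depth: ρ_c h = (ρ_m − ρ_c) r.
h = r (ρ_m − ρ_c) / ρ_c = 24.4 km × (3.25 − 2.69) / 2.69 = 5.08 km.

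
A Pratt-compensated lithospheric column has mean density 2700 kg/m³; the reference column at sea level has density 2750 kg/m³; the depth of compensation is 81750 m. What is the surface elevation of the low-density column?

ρ_ref D = ρ (D + h) → h = D (ρ_ref − ρ)/ρ.
h = 81750 m × (2750 − 2700)/2700 = 1510 m.

1510 m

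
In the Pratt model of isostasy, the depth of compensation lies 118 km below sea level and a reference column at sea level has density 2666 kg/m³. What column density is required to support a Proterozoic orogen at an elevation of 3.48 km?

Pratt balance: ρ_ref D = ρ (D + h).
ρ = ρ_ref D/(D + h) = 2666 × 118 km/(118 km + 3.48 km) = 2590 kg/m³.

2590 kg/m³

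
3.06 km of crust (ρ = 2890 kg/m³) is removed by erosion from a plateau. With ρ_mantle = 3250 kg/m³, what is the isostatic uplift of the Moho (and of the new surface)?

Unloading: uplift u = e ρ_c/ρ_m = 3.06 km × 2890/3250 = 2.72 km.

2.72 km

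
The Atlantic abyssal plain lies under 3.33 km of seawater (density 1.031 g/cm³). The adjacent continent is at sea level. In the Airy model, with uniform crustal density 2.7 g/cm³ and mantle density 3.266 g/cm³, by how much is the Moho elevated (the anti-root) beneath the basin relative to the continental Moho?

9.82 km

By Archimedes' principle applied to the lithosphere: replacing crust with seawater at the top is compensated by replacing crust with mantle at the base: d (ρ_c − ρ_w) = a (ρ_m − ρ_c).
a = d (ρ_c − ρ_w)/(ρ_m − ρ_c) = 3.33 km × 1.669/0.566 = 9.82 km.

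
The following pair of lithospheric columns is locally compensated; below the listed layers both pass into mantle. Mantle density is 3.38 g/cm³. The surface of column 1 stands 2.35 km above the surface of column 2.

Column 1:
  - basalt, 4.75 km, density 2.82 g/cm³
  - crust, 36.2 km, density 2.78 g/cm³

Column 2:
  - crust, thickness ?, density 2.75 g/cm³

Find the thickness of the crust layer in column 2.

Take the compensation level at the base of the deeper column (depth z_c below the surface of column 1) and equate Σ ρ_i t_i down to z_c; mantle fills any gap and the z_c terms cancel.
Column 1: 4.75×2.82 + 36.2×2.78 + (z_c − 40.95)×3.38
Column 2: 2.35×0 + x×2.75 + (z_c − 2.35 − 0 − x)×3.38
The z_c×3.38 term appears on both sides and cancels. Collect the known terms of each column as K = Σ(ρt)_known − 3.38 × (depth of known layers): K_1 = 114.031 − 3.38×40.95 = −24.38; K_2 = 0 − 3.38×(2.35 + 0) = −7.943.
Balance: K_1 = K_2 − x×(3.38 − 2.75), so x = (K_2 − K_1)/(3.38 − 2.75) = 16.437/0.63 = 26.1 km.

26.1 km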